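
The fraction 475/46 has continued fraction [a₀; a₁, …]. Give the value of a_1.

3

Repeatedly divide and take the remainder:
475 = 10·46 + 15, so a_0 = 10
46 = 3·15 + 1, so a_1 = 3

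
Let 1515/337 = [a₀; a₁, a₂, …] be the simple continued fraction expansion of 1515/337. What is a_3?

1515 ÷ 337 → quotient 4, remainder 167
337 ÷ 167 → quotient 2, remainder 3
167 ÷ 3 → quotient 55, remainder 2
3 ÷ 2 → quotient 1, remainder 1

1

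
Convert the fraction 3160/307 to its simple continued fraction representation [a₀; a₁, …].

3160 = 10·307 + 90, so a_0 = 10
307 = 3·90 + 37, so a_1 = 3
90 = 2·37 + 16, so a_2 = 2
37 = 2·16 + 5, so a_3 = 2
16 = 3·5 + 1, so a_4 = 3
5 = 5·1 + 0, so a_5 = 5

[10; 3, 2, 2, 3, 5]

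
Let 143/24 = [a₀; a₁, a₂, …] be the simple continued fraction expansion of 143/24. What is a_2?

143 = 5·24 + 23, so a_0 = 5
24 = 1·23 + 1, so a_1 = 1
23 = 23·1 + 0, so a_2 = 23

23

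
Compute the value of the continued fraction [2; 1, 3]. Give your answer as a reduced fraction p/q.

Compute successive convergents:
a_0 = 2: 2/1
a_1 = 1: 3/1
a_2 = 3: 11/4

11/4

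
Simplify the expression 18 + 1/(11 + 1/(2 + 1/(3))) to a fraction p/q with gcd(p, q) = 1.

1447/80

a_0 = 18: 18/1
a_1 = 11: 199/11
a_2 = 2: 416/23
a_3 = 3: 1447/80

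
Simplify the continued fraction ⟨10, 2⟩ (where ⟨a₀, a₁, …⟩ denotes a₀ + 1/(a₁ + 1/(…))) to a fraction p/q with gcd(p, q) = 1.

21/2

a_0 = 10: 10/1
a_1 = 2: 21/2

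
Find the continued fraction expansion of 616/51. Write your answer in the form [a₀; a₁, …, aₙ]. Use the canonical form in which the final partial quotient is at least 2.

[12; 12, 1, 3]

Repeatedly divide and take the remainder:
616 ÷ 51 → quotient 12, remainder 4
51 ÷ 4 → quotient 12, remainder 3
4 ÷ 3 → quotient 1, remainder 1
3 ÷ 1 → quotient 3, remainder 0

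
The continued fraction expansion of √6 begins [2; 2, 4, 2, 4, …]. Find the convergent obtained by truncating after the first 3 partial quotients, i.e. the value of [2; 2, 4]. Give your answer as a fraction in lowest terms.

a_0 = 2: 2/1
a_1 = 2: 5/2
a_2 = 4: 22/9

22/9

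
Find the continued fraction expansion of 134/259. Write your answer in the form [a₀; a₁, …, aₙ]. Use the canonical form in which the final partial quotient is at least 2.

[0; 1, 1, 13, 1, 8]

134 = 0·259 + 134, so a_0 = 0
259 = 1·134 + 125, so a_1 = 1
134 = 1·125 + 9, so a_2 = 1
125 = 13·9 + 8, so a_3 = 13
9 = 1·8 + 1, so a_4 = 1
8 = 8·1 + 0, so a_5 = 8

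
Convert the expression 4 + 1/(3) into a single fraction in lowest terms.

13/3

a_0 = 4: 4/1
a_1 = 3: 13/3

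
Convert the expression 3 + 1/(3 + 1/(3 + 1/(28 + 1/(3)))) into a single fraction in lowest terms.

2835/859

Starting at the tail and folding back:
Start with 3.
28 + 1/(3/1) = 28 + 1/3 = 85/3
3 + 1/(85/3) = 3 + 3/85 = 258/85
3 + 1/(258/85) = 3 + 85/258 = 859/258
3 + 1/(859/258) = 3 + 258/859 = 2835/859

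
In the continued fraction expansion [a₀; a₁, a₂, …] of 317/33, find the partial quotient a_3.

Apply division with remainder until the remainder is 0:
⌊317/33⌋ = 9, remainder 20
⌊33/20⌋ = 1, remainder 13
⌊20/13⌋ = 1, remainder 7
⌊13/7⌋ = 1, remainder 6

1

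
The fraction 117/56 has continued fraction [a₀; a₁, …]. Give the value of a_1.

11

⌊117/56⌋ = 2, remainder 5
⌊56/5⌋ = 11, remainder 1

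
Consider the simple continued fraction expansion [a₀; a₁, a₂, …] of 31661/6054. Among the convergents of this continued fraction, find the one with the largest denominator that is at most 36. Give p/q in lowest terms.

68/13

a_0 = 5: 5/1  (≤ bound)
a_1 = 4: 21/4  (≤ bound)
a_2 = 2: 47/9  (≤ bound)
a_3 = 1: 68/13  (≤ bound)
a_4 = 5: 387/74  (> 36, stop)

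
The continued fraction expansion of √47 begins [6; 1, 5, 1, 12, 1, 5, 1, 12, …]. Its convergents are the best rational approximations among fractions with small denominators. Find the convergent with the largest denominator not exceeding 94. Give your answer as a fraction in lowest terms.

617/90

a_0 = 6: 6/1  (≤ bound)
a_1 = 1: 7/1  (≤ bound)
a_2 = 5: 41/6  (≤ bound)
a_3 = 1: 48/7  (≤ bound)
a_4 = 12: 617/90  (≤ bound)
a_5 = 1: 665/97  (> 94, stop)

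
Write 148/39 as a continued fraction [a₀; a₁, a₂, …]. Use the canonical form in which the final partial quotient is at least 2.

[3; 1, 3, 1, 7]

Run the Euclidean algorithm, recording each quotient:
148 ÷ 39 → quotient 3, remainder 31
39 ÷ 31 → quotient 1, remainder 8
31 ÷ 8 → quotient 3, remainder 7
8 ÷ 7 → quotient 1, remainder 1
7 ÷ 1 → quotient 7, remainder 0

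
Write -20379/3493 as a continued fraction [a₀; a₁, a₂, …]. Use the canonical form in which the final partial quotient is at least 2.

[-6; 6, 30, 2, 9]

Run the Euclidean algorithm, recording each quotient:
⌊-20379/3493⌋ = -6, remainder 579
⌊3493/579⌋ = 6, remainder 19
⌊579/19⌋ = 30, remainder 9
⌊19/9⌋ = 2, remainder 1
⌊9/1⌋ = 9, remainder 0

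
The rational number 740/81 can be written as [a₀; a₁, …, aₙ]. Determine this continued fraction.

Run the Euclidean algorithm, recording each quotient:
740 = 9·81 + 11, so a_0 = 9
81 = 7·11 + 4, so a_1 = 7
11 = 2·4 + 3, so a_2 = 2
4 = 1·3 + 1, so a_3 = 1
3 = 3·1 + 0, so a_4 = 3

[9; 7, 2, 1, 3]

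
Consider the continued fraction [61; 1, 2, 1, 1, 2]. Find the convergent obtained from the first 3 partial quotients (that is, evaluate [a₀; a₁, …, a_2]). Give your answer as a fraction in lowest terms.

185/3

Starting at the tail and folding back:
Start with 2.
1 + 1/(2/1) = 1 + 1/2 = 3/2
61 + 1/(3/2) = 61 + 2/3 = 185/3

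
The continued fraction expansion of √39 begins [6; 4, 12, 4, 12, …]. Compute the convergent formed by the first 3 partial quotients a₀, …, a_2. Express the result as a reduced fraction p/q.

306/49

Build up convergents one term at a time:
a_0 = 6: 6/1
a_1 = 4: 25/4
a_2 = 12: 306/49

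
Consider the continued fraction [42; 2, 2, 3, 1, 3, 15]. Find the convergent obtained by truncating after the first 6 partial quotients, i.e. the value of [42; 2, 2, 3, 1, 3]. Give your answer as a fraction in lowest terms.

a_0 = 42: 42/1
a_1 = 2: 85/2
a_2 = 2: 212/5
a_3 = 3: 721/17
a_4 = 1: 933/22
a_5 = 3: 3520/83

3520/83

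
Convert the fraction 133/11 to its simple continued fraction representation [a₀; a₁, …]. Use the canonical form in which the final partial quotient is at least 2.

[12; 11]

133 = 12·11 + 1, so a_0 = 12
11 = 11·1 + 0, so a_1 = 11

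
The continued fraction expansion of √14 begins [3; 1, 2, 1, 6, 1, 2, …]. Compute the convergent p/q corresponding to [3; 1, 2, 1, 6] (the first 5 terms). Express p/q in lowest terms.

101/27

Start with 6.
1 + 1/(6/1) = 1 + 1/6 = 7/6
2 + 1/(7/6) = 2 + 6/7 = 20/7
1 + 1/(20/7) = 1 + 7/20 = 27/20
3 + 1/(27/20) = 3 + 20/27 = 101/27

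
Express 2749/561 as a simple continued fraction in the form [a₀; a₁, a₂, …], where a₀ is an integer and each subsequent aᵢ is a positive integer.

Apply division with remainder until the remainder is 0:
⌊2749/561⌋ = 4, remainder 505
⌊561/505⌋ = 1, remainder 56
⌊505/56⌋ = 9, remainder 1
⌊56/1⌋ = 56, remainder 0

[4; 1, 9, 56]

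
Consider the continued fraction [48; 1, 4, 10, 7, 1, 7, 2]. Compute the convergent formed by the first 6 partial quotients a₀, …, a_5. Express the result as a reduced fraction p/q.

Start with 1.
7 + 1/(1/1) = 7 + 1/1 = 8/1
10 + 1/(8/1) = 10 + 1/8 = 81/8
4 + 1/(81/8) = 4 + 8/81 = 332/81
1 + 1/(332/81) = 1 + 81/332 = 413/332
48 + 1/(413/332) = 48 + 332/413 = 20156/413

20156/413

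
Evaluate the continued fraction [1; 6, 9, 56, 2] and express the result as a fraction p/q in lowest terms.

Build up convergents one term at a time:
a_0 = 1: 1/1
a_1 = 6: 7/6
a_2 = 9: 64/55
a_3 = 56: 3591/3086
a_4 = 2: 7246/6227

7246/6227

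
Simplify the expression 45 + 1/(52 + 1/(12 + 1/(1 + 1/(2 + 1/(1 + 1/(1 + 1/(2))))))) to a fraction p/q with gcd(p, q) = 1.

536899/11926

Collapse the nested fraction from the inside out:
Start with 2.
1 + 1/(2/1) = 1 + 1/2 = 3/2
1 + 1/(3/2) = 1 + 2/3 = 5/3
2 + 1/(5/3) = 2 + 3/5 = 13/5
1 + 1/(13/5) = 1 + 5/13 = 18/13
12 + 1/(18/13) = 12 + 13/18 = 229/18
52 + 1/(229/18) = 52 + 18/229 = 11926/229
45 + 1/(11926/229) = 45 + 229/11926 = 536899/11926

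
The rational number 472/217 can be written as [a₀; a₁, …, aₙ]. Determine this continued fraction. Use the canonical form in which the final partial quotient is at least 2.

472 = 2·217 + 38, so a_0 = 2
217 = 5·38 + 27, so a_1 = 5
38 = 1·27 + 11, so a_2 = 1
27 = 2·11 + 5, so a_3 = 2
11 = 2·5 + 1, so a_4 = 2
5 = 5·1 + 0, so a_5 = 5

[2; 5, 1, 2, 2, 5]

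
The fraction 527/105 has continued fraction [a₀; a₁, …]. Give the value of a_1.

52

527 = 5·105 + 2, so a_0 = 5
105 = 52·2 + 1, so a_1 = 52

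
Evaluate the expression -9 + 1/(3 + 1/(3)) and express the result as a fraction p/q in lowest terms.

a_0 = -9: -9/1
a_1 = 3: -26/3
a_2 = 3: -87/10

-87/10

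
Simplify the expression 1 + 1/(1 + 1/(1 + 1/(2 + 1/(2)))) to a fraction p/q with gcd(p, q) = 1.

a_0 = 1: 1/1
a_1 = 1: 2/1
a_2 = 1: 3/2
a_3 = 2: 8/5
a_4 = 2: 19/12

19/12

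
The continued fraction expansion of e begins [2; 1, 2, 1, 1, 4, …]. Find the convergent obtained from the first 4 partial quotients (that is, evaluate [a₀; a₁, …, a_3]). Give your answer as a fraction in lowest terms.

Starting at the tail and folding back:
Start with 1.
2 + 1/(1/1) = 2 + 1/1 = 3/1
1 + 1/(3/1) = 1 + 1/3 = 4/3
2 + 1/(4/3) = 2 + 3/4 = 11/4

11/4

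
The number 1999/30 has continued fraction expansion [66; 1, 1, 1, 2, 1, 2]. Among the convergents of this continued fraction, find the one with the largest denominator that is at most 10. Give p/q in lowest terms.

533/8

a_0 = 66: 66/1  (≤ bound)
a_1 = 1: 67/1  (≤ bound)
a_2 = 1: 133/2  (≤ bound)
a_3 = 1: 200/3  (≤ bound)
a_4 = 2: 533/8  (≤ bound)
a_5 = 1: 733/11  (> 10, stop)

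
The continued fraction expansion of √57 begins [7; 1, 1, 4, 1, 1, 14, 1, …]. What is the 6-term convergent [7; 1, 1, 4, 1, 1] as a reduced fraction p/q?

Build up convergents one term at a time:
a_0 = 7: 7/1
a_1 = 1: 8/1
a_2 = 1: 15/2
a_3 = 4: 68/9
a_4 = 1: 83/11
a_5 = 1: 151/20

151/20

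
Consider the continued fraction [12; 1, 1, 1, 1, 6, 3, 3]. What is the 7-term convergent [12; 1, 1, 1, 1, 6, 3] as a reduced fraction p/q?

1311/104

Start with 3.
6 + 1/(3/1) = 6 + 1/3 = 19/3
1 + 1/(19/3) = 1 + 3/19 = 22/19
1 + 1/(22/19) = 1 + 19/22 = 41/22
1 + 1/(41/22) = 1 + 22/41 = 63/41
1 + 1/(63/41) = 1 + 41/63 = 104/63
12 + 1/(104/63) = 12 + 63/104 = 1311/104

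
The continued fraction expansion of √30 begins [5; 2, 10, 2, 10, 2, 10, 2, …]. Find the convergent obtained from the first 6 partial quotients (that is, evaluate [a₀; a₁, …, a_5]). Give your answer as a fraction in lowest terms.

a_0 = 5: 5/1
a_1 = 2: 11/2
a_2 = 10: 115/21
a_3 = 2: 241/44
a_4 = 10: 2525/461
a_5 = 2: 5291/966

5291/966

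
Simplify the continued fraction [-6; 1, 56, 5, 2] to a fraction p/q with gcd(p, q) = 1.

-3156/629

Collapse the nested fraction from the inside out:
Start with 2.
5 + 1/(2/1) = 5 + 1/2 = 11/2
56 + 1/(11/2) = 56 + 2/11 = 618/11
1 + 1/(618/11) = 1 + 11/618 = 629/618
-6 + 1/(629/618) = -6 + 618/629 = -3156/629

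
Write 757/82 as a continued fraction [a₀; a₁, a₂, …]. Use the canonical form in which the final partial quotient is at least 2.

[9; 4, 3, 6]

Repeatedly divide and take the remainder:
⌊757/82⌋ = 9, remainder 19
⌊82/19⌋ = 4, remainder 6
⌊19/6⌋ = 3, remainder 1
⌊6/1⌋ = 6, remainder 0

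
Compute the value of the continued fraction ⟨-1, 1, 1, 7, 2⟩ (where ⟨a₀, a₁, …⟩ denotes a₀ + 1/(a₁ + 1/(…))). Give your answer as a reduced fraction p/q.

Start with 2.
7 + 1/(2/1) = 7 + 1/2 = 15/2
1 + 1/(15/2) = 1 + 2/15 = 17/15
1 + 1/(17/15) = 1 + 15/17 = 32/17
-1 + 1/(32/17) = -1 + 17/32 = -15/32

-15/32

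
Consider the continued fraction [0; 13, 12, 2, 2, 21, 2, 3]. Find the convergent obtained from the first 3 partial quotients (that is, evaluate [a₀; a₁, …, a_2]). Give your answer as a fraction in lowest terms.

12/157

Work from the innermost term outward:
Start with 12.
13 + 1/(12/1) = 13 + 1/12 = 157/12
0 + 1/(157/12) = 0 + 12/157 = 12/157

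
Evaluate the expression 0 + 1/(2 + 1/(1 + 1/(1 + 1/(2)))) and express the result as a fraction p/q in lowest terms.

5/13

Start with 2.
1 + 1/(2/1) = 1 + 1/2 = 3/2
1 + 1/(3/2) = 1 + 2/3 = 5/3
2 + 1/(5/3) = 2 + 3/5 = 13/5
0 + 1/(13/5) = 0 + 5/13 = 5/13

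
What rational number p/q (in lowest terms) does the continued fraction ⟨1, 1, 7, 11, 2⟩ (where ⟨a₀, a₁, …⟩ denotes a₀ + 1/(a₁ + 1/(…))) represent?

349/186

Start with 2.
11 + 1/(2/1) = 11 + 1/2 = 23/2
7 + 1/(23/2) = 7 + 2/23 = 163/23
1 + 1/(163/23) = 1 + 23/163 = 186/163
1 + 1/(186/163) = 1 + 163/186 = 349/186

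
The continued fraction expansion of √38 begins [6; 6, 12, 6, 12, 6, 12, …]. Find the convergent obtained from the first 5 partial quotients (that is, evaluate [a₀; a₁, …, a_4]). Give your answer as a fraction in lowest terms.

33294/5401

a_0 = 6: 6/1
a_1 = 6: 37/6
a_2 = 12: 450/73
a_3 = 6: 2737/444
a_4 = 12: 33294/5401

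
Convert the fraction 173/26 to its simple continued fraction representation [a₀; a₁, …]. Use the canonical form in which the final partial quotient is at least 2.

[6; 1, 1, 1, 8]

⌊173/26⌋ = 6, remainder 17
⌊26/17⌋ = 1, remainder 9
⌊17/9⌋ = 1, remainder 8
⌊9/8⌋ = 1, remainder 1
⌊8/1⌋ = 8, remainder 0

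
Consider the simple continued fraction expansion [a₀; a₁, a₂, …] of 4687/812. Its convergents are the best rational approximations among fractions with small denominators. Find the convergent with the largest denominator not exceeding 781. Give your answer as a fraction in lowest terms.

456/79

List convergents until the denominator exceeds the bound:
a_0 = 5: 5/1  (≤ bound)
a_1 = 1: 6/1  (≤ bound)
a_2 = 3: 23/4  (≤ bound)
a_3 = 2: 52/9  (≤ bound)
a_4 = 1: 75/13  (≤ bound)
a_5 = 1: 127/22  (≤ bound)
a_6 = 3: 456/79  (≤ bound)
a_7 = 10: 4687/812  (> 781, stop)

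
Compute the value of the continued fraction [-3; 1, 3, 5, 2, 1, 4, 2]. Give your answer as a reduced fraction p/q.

a_0 = -3: -3/1
a_1 = 1: -2/1
a_2 = 3: -9/4
a_3 = 5: -47/21
a_4 = 2: -103/46
a_5 = 1: -150/67
a_6 = 4: -703/314
a_7 = 2: -1556/695

-1556/695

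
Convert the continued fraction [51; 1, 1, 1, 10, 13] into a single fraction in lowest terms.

a_0 = 51: 51/1
a_1 = 1: 52/1
a_2 = 1: 103/2
a_3 = 1: 155/3
a_4 = 10: 1653/32
a_5 = 13: 21644/419

21644/419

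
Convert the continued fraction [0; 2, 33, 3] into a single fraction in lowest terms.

Compute successive convergents:
a_0 = 0: 0/1
a_1 = 2: 1/2
a_2 = 33: 33/67
a_3 = 3: 100/203

100/203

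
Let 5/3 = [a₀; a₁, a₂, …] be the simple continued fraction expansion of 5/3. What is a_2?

Run the Euclidean algorithm, recording each quotient:
⌊5/3⌋ = 1, remainder 2
⌊3/2⌋ = 1, remainder 1
⌊2/1⌋ = 2, remainder 0

2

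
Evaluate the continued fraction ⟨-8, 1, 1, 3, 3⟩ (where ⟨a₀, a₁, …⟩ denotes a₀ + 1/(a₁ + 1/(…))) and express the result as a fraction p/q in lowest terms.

Build up convergents one term at a time:
a_0 = -8: -8/1
a_1 = 1: -7/1
a_2 = 1: -15/2
a_3 = 3: -52/7
a_4 = 3: -171/23

-171/23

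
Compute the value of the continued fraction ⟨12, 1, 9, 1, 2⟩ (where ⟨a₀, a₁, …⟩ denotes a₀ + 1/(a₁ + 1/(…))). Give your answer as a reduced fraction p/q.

413/32

Start with 2.
1 + 1/(2/1) = 1 + 1/2 = 3/2
9 + 1/(3/2) = 9 + 2/3 = 29/3
1 + 1/(29/3) = 1 + 3/29 = 32/29
12 + 1/(32/29) = 12 + 29/32 = 413/32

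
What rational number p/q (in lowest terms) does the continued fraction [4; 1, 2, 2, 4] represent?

146/31

Start with 4.
2 + 1/(4/1) = 2 + 1/4 = 9/4
2 + 1/(9/4) = 2 + 4/9 = 22/9
1 + 1/(22/9) = 1 + 9/22 = 31/22
4 + 1/(31/22) = 4 + 22/31 = 146/31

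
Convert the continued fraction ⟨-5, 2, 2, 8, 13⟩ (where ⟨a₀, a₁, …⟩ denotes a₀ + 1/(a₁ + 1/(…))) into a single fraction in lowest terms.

-2532/551

Start with 13.
8 + 1/(13/1) = 8 + 1/13 = 105/13
2 + 1/(105/13) = 2 + 13/105 = 223/105
2 + 1/(223/105) = 2 + 105/223 = 551/223
-5 + 1/(551/223) = -5 + 223/551 = -2532/551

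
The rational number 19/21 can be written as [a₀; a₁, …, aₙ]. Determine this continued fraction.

[0; 1, 9, 2]

19 = 0·21 + 19, so a_0 = 0
21 = 1·19 + 2, so a_1 = 1
19 = 9·2 + 1, so a_2 = 9
2 = 2·1 + 0, so a_3 = 2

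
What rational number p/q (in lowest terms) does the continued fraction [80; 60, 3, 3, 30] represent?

1461983/18271

a_0 = 80: 80/1
a_1 = 60: 4801/60
a_2 = 3: 14483/181
a_3 = 3: 48250/603
a_4 = 30: 1461983/18271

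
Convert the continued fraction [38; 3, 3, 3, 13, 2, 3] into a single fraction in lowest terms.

Start with 3.
2 + 1/(3/1) = 2 + 1/3 = 7/3
13 + 1/(7/3) = 13 + 3/7 = 94/7
3 + 1/(94/7) = 3 + 7/94 = 289/94
3 + 1/(289/94) = 3 + 94/289 = 961/289
3 + 1/(961/289) = 3 + 289/961 = 3172/961
38 + 1/(3172/961) = 38 + 961/3172 = 121497/3172

121497/3172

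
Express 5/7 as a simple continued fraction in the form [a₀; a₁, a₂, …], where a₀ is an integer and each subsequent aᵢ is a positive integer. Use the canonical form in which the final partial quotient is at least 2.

5 = 0·7 + 5, so a_0 = 0
7 = 1·5 + 2, so a_1 = 1
5 = 2·2 + 1, so a_2 = 2
2 = 2·1 + 0, so a_3 = 2

[0; 1, 2, 2]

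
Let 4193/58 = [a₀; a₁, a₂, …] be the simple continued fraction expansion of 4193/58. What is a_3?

2

⌊4193/58⌋ = 72, remainder 17
⌊58/17⌋ = 3, remainder 7
⌊17/7⌋ = 2, remainder 3
⌊7/3⌋ = 2, remainder 1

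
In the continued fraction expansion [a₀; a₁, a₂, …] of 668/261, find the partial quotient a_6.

Repeatedly divide and take the remainder:
668 = 2·261 + 146, so a_0 = 2
261 = 1·146 + 115, so a_1 = 1
146 = 1·115 + 31, so a_2 = 1
115 = 3·31 + 22, so a_3 = 3
31 = 1·22 + 9, so a_4 = 1
22 = 2·9 + 4, so a_5 = 2
9 = 2·4 + 1, so a_6 = 2

2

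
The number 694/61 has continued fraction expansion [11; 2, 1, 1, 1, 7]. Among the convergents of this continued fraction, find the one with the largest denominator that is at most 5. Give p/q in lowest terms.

a_0 = 11: 11/1  (≤ bound)
a_1 = 2: 23/2  (≤ bound)
a_2 = 1: 34/3  (≤ bound)
a_3 = 1: 57/5  (≤ bound)
a_4 = 1: 91/8  (> 5, stop)

57/5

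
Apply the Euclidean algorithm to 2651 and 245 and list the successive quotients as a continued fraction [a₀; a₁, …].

Apply division with remainder until the remainder is 0:
⌊2651/245⌋ = 10, remainder 201
⌊245/201⌋ = 1, remainder 44
⌊201/44⌋ = 4, remainder 25
⌊44/25⌋ = 1, remainder 19
⌊25/19⌋ = 1, remainder 6
⌊19/6⌋ = 3, remainder 1
⌊6/1⌋ = 6, remainder 0

[10; 1, 4, 1, 1, 3, 6]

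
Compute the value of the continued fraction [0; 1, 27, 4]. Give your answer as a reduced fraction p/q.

109/113

Start with 4.
27 + 1/(4/1) = 27 + 1/4 = 109/4
1 + 1/(109/4) = 1 + 4/109 = 113/109
0 + 1/(113/109) = 0 + 109/113 = 109/113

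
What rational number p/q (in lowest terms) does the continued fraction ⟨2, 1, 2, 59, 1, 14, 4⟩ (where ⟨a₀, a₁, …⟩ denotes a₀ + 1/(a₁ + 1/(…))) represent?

a_0 = 2: 2/1
a_1 = 1: 3/1
a_2 = 2: 8/3
a_3 = 59: 475/178
a_4 = 1: 483/181
a_5 = 14: 7237/2712
a_6 = 4: 29431/11029

29431/11029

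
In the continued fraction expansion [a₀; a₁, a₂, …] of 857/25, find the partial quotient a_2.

Apply division with remainder until the remainder is 0:
857 ÷ 25 → quotient 34, remainder 7
25 ÷ 7 → quotient 3, remainder 4
7 ÷ 4 → quotient 1, remainder 3

1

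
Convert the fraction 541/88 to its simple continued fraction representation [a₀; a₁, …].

[6; 6, 1, 3, 3]

Apply division with remainder until the remainder is 0:
541 ÷ 88 → quotient 6, remainder 13
88 ÷ 13 → quotient 6, remainder 10
13 ÷ 10 → quotient 1, remainder 3
10 ÷ 3 → quotient 3, remainder 1
3 ÷ 1 → quotient 3, remainder 0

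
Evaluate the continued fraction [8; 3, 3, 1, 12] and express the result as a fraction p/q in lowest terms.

Start with 12.
1 + 1/(12/1) = 1 + 1/12 = 13/12
3 + 1/(13/12) = 3 + 12/13 = 51/13
3 + 1/(51/13) = 3 + 13/51 = 166/51
8 + 1/(166/51) = 8 + 51/166 = 1379/166

1379/166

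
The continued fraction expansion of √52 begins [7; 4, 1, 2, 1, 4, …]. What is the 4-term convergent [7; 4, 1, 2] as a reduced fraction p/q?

Start with 2.
1 + 1/(2/1) = 1 + 1/2 = 3/2
4 + 1/(3/2) = 4 + 2/3 = 14/3
7 + 1/(14/3) = 7 + 3/14 = 101/14

101/14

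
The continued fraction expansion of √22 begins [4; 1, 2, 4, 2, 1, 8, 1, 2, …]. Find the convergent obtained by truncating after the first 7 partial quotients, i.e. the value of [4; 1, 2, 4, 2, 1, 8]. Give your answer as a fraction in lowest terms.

1712/365

Build up convergents one term at a time:
a_0 = 4: 4/1
a_1 = 1: 5/1
a_2 = 2: 14/3
a_3 = 4: 61/13
a_4 = 2: 136/29
a_5 = 1: 197/42
a_6 = 8: 1712/365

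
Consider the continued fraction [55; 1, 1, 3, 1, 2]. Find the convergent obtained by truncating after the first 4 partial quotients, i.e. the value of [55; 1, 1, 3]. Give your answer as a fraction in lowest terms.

Starting at the tail and folding back:
Start with 3.
1 + 1/(3/1) = 1 + 1/3 = 4/3
1 + 1/(4/3) = 1 + 3/4 = 7/4
55 + 1/(7/4) = 55 + 4/7 = 389/7

389/7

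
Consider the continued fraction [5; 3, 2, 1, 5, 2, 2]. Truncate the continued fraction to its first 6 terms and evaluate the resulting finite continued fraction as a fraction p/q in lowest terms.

Use the convergent recurrence hₖ = aₖ·hₖ₋₁ + hₖ₋₂ (and likewise for the denominators kₖ):
a_0 = 5: 5/1
a_1 = 3: 16/3
a_2 = 2: 37/7
a_3 = 1: 53/10
a_4 = 5: 302/57
a_5 = 2: 657/124

657/124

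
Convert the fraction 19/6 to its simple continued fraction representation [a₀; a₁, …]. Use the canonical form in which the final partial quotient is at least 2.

[3; 6]

Apply division with remainder until the remainder is 0:
⌊19/6⌋ = 3, remainder 1
⌊6/1⌋ = 6, remainder 0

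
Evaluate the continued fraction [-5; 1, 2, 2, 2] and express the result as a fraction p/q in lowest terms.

Start with 2.
2 + 1/(2/1) = 2 + 1/2 = 5/2
2 + 1/(5/2) = 2 + 2/5 = 12/5
1 + 1/(12/5) = 1 + 5/12 = 17/12
-5 + 1/(17/12) = -5 + 12/17 = -73/17

-73/17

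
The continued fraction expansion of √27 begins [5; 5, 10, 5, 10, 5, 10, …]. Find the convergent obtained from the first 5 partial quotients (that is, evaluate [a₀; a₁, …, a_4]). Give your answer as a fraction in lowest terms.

a_0 = 5: 5/1
a_1 = 5: 26/5
a_2 = 10: 265/51
a_3 = 5: 1351/260
a_4 = 10: 13775/2651

13775/2651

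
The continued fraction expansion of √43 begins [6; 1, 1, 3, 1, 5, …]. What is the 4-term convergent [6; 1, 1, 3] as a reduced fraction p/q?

a_0 = 6: 6/1
a_1 = 1: 7/1
a_2 = 1: 13/2
a_3 = 3: 46/7

46/7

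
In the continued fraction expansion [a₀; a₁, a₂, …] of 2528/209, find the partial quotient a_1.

2528 ÷ 209 → quotient 12, remainder 20
209 ÷ 20 → quotient 10, remainder 9

10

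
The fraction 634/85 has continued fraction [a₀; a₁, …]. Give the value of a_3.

1

Repeatedly divide and take the remainder:
⌊634/85⌋ = 7, remainder 39
⌊85/39⌋ = 2, remainder 7
⌊39/7⌋ = 5, remainder 4
⌊7/4⌋ = 1, remainder 3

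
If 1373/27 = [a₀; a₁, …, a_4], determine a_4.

3

⌊1373/27⌋ = 50, remainder 23
⌊27/23⌋ = 1, remainder 4
⌊23/4⌋ = 5, remainder 3
⌊4/3⌋ = 1, remainder 1
⌊3/1⌋ = 3, remainder 0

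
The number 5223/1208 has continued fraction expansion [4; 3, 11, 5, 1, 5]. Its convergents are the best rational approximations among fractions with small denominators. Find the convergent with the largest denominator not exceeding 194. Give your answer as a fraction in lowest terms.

748/173

List convergents until the denominator exceeds the bound:
a_0 = 4: 4/1  (≤ bound)
a_1 = 3: 13/3  (≤ bound)
a_2 = 11: 147/34  (≤ bound)
a_3 = 5: 748/173  (≤ bound)
a_4 = 1: 895/207  (> 194, stop)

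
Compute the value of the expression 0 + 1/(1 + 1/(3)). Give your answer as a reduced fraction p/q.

a_0 = 0: 0/1
a_1 = 1: 1/1
a_2 = 3: 3/4

3/4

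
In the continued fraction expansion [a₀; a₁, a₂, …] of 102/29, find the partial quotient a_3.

Run the Euclidean algorithm, recording each quotient:
102 = 3·29 + 15, so a_0 = 3
29 = 1·15 + 14, so a_1 = 1
15 = 1·14 + 1, so a_2 = 1
14 = 14·1 + 0, so a_3 = 14

14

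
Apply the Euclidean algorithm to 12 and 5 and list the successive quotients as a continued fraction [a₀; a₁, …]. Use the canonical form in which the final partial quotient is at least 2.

[2; 2, 2]

⌊12/5⌋ = 2, remainder 2
⌊5/2⌋ = 2, remainder 1
⌊2/1⌋ = 2, remainder 0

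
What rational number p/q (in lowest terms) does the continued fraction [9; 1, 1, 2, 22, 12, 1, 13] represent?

195247/20342

Start with 13.
1 + 1/(13/1) = 1 + 1/13 = 14/13
12 + 1/(14/13) = 12 + 13/14 = 181/14
22 + 1/(181/14) = 22 + 14/181 = 3996/181
2 + 1/(3996/181) = 2 + 181/3996 = 8173/3996
1 + 1/(8173/3996) = 1 + 3996/8173 = 12169/8173
1 + 1/(12169/8173) = 1 + 8173/12169 = 20342/12169
9 + 1/(20342/12169) = 9 + 12169/20342 = 195247/20342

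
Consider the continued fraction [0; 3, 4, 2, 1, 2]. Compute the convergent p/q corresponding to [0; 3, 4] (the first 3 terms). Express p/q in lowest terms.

4/13

Use the convergent recurrence hₖ = aₖ·hₖ₋₁ + hₖ₋₂ (and likewise for the denominators kₖ):
a_0 = 0: 0/1
a_1 = 3: 1/3
a_2 = 4: 4/13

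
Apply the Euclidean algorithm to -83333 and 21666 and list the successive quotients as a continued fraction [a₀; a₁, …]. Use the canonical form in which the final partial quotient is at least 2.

[-4; 6, 1, 1, 56, 1, 13, 2]

-83333 = -4·21666 + 3331, so a_0 = -4
21666 = 6·3331 + 1680, so a_1 = 6
3331 = 1·1680 + 1651, so a_2 = 1
1680 = 1·1651 + 29, so a_3 = 1
1651 = 56·29 + 27, so a_4 = 56
29 = 1·27 + 2, so a_5 = 1
27 = 13·2 + 1, so a_6 = 13
2 = 2·1 + 0, so a_7 = 2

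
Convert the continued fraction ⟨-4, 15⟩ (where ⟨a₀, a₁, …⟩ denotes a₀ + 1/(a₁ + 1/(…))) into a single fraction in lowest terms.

-59/15

Start with 15.
-4 + 1/(15/1) = -4 + 1/15 = -59/15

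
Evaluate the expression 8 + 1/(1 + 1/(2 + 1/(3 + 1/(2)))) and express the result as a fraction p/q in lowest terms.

a_0 = 8: 8/1
a_1 = 1: 9/1
a_2 = 2: 26/3
a_3 = 3: 87/10
a_4 = 2: 200/23

200/23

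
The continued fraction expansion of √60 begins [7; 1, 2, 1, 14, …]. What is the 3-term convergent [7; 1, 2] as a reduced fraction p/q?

23/3

a_0 = 7: 7/1
a_1 = 1: 8/1
a_2 = 2: 23/3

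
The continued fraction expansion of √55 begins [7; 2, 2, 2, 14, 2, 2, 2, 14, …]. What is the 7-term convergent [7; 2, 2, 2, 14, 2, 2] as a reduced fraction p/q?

6593/889

Start with 2.
2 + 1/(2/1) = 2 + 1/2 = 5/2
14 + 1/(5/2) = 14 + 2/5 = 72/5
2 + 1/(72/5) = 2 + 5/72 = 149/72
2 + 1/(149/72) = 2 + 72/149 = 370/149
2 + 1/(370/149) = 2 + 149/370 = 889/370
7 + 1/(889/370) = 7 + 370/889 = 6593/889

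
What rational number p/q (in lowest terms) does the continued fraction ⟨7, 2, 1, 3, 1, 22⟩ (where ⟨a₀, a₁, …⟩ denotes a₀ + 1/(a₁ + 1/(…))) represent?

2347/319

Start with 22.
1 + 1/(22/1) = 1 + 1/22 = 23/22
3 + 1/(23/22) = 3 + 22/23 = 91/23
1 + 1/(91/23) = 1 + 23/91 = 114/91
2 + 1/(114/91) = 2 + 91/114 = 319/114
7 + 1/(319/114) = 7 + 114/319 = 2347/319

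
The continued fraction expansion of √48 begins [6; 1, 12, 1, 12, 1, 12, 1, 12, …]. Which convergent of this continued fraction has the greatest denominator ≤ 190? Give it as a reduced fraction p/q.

List convergents until the denominator exceeds the bound:
a_0 = 6: 6/1  (≤ bound)
a_1 = 1: 7/1  (≤ bound)
a_2 = 12: 90/13  (≤ bound)
a_3 = 1: 97/14  (≤ bound)
a_4 = 12: 1254/181  (≤ bound)
a_5 = 1: 1351/195  (> 190, stop)

1254/181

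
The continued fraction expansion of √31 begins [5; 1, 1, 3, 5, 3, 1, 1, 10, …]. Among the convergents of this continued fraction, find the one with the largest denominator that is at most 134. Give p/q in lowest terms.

List convergents until the denominator exceeds the bound:
a_0 = 5: 5/1  (≤ bound)
a_1 = 1: 6/1  (≤ bound)
a_2 = 1: 11/2  (≤ bound)
a_3 = 3: 39/7  (≤ bound)
a_4 = 5: 206/37  (≤ bound)
a_5 = 3: 657/118  (≤ bound)
a_6 = 1: 863/155  (> 134, stop)

657/118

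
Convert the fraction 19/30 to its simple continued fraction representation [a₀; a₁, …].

[0; 1, 1, 1, 2, 1, 2]

19 ÷ 30 → quotient 0, remainder 19
30 ÷ 19 → quotient 1, remainder 11
19 ÷ 11 → quotient 1, remainder 8
11 ÷ 8 → quotient 1, remainder 3
8 ÷ 3 → quotient 2, remainder 2
3 ÷ 2 → quotient 1, remainder 1
2 ÷ 1 → quotient 2, remainder 0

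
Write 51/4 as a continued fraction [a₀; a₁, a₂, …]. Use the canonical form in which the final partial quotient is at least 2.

[12; 1, 3]

Repeatedly divide and take the remainder:
51 ÷ 4 → quotient 12, remainder 3
4 ÷ 3 → quotient 1, remainder 1
3 ÷ 1 → quotient 3, remainder 0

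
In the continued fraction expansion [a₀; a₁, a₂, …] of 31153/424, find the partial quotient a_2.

Apply division with remainder until the remainder is 0:
31153 = 73·424 + 201, so a_0 = 73
424 = 2·201 + 22, so a_1 = 2
201 = 9·22 + 3, so a_2 = 9

9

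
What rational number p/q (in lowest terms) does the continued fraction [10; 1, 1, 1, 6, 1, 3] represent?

948/89

Start with 3.
1 + 1/(3/1) = 1 + 1/3 = 4/3
6 + 1/(4/3) = 6 + 3/4 = 27/4
1 + 1/(27/4) = 1 + 4/27 = 31/27
1 + 1/(31/27) = 1 + 27/31 = 58/31
1 + 1/(58/31) = 1 + 31/58 = 89/58
10 + 1/(89/58) = 10 + 58/89 = 948/89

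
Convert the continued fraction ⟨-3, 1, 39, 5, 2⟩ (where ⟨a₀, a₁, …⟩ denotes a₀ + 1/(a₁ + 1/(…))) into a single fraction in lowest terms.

-895/442

a_0 = -3: -3/1
a_1 = 1: -2/1
a_2 = 39: -81/40
a_3 = 5: -407/201
a_4 = 2: -895/442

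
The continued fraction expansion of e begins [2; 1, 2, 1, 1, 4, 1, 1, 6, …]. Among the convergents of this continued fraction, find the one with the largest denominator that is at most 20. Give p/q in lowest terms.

List convergents until the denominator exceeds the bound:
a_0 = 2: 2/1  (≤ bound)
a_1 = 1: 3/1  (≤ bound)
a_2 = 2: 8/3  (≤ bound)
a_3 = 1: 11/4  (≤ bound)
a_4 = 1: 19/7  (≤ bound)
a_5 = 4: 87/32  (> 20, stop)

19/7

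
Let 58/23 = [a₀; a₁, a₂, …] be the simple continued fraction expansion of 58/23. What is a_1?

1

⌊58/23⌋ = 2, remainder 12
⌊23/12⌋ = 1, remainder 11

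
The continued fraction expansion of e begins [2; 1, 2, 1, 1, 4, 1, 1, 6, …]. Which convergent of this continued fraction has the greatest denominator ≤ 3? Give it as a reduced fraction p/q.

8/3

a_0 = 2: 2/1  (≤ bound)
a_1 = 1: 3/1  (≤ bound)
a_2 = 2: 8/3  (≤ bound)
a_3 = 1: 11/4  (> 3, stop)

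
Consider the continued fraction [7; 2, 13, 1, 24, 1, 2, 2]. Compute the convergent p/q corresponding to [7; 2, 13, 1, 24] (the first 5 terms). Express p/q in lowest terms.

a_0 = 7: 7/1
a_1 = 2: 15/2
a_2 = 13: 202/27
a_3 = 1: 217/29
a_4 = 24: 5410/723

5410/723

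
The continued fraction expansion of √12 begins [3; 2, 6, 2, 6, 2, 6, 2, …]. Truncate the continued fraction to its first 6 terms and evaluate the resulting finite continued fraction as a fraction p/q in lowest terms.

Build up convergents one term at a time:
a_0 = 3: 3/1
a_1 = 2: 7/2
a_2 = 6: 45/13
a_3 = 2: 97/28
a_4 = 6: 627/181
a_5 = 2: 1351/390

1351/390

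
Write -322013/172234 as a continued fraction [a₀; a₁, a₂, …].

-322013 ÷ 172234 → quotient -2, remainder 22455
172234 ÷ 22455 → quotient 7, remainder 15049
22455 ÷ 15049 → quotient 1, remainder 7406
15049 ÷ 7406 → quotient 2, remainder 237
7406 ÷ 237 → quotient 31, remainder 59
237 ÷ 59 → quotient 4, remainder 1
59 ÷ 1 → quotient 59, remainder 0

[-2; 7, 1, 2, 31, 4, 59]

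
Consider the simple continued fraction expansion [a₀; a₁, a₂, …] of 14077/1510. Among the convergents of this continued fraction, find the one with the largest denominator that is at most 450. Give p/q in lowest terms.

289/31

List convergents until the denominator exceeds the bound:
a_0 = 9: 9/1  (≤ bound)
a_1 = 3: 28/3  (≤ bound)
a_2 = 9: 261/28  (≤ bound)
a_3 = 1: 289/31  (≤ bound)
a_4 = 15: 4596/493  (> 450, stop)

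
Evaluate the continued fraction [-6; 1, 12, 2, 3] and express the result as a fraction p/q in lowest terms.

Use the convergent recurrence hₖ = aₖ·hₖ₋₁ + hₖ₋₂ (and likewise for the denominators kₖ):
a_0 = -6: -6/1
a_1 = 1: -5/1
a_2 = 12: -66/13
a_3 = 2: -137/27
a_4 = 3: -477/94

-477/94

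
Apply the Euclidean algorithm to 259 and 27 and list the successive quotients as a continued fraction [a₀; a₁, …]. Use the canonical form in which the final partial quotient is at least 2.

Run the Euclidean algorithm, recording each quotient:
259 = 9·27 + 16, so a_0 = 9
27 = 1·16 + 11, so a_1 = 1
16 = 1·11 + 5, so a_2 = 1
11 = 2·5 + 1, so a_3 = 2
5 = 5·1 + 0, so a_4 = 5

[9; 1, 1, 2, 5]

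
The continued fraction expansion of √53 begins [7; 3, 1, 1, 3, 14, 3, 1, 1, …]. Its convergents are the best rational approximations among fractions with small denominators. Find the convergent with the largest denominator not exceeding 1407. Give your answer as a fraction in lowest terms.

List convergents until the denominator exceeds the bound:
a_0 = 7: 7/1  (≤ bound)
a_1 = 3: 22/3  (≤ bound)
a_2 = 1: 29/4  (≤ bound)
a_3 = 1: 51/7  (≤ bound)
a_4 = 3: 182/25  (≤ bound)
a_5 = 14: 2599/357  (≤ bound)
a_6 = 3: 7979/1096  (≤ bound)
a_7 = 1: 10578/1453  (> 1407, stop)

7979/1096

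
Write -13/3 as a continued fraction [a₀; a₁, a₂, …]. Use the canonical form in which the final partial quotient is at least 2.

Repeatedly divide and take the remainder:
-13 = -5·3 + 2, so a_0 = -5
3 = 1·2 + 1, so a_1 = 1
2 = 2·1 + 0, so a_2 = 2

[-5; 1, 2]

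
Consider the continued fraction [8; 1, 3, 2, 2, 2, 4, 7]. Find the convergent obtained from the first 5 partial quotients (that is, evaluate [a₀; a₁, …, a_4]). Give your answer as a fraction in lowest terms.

193/22

Compute successive convergents:
a_0 = 8: 8/1
a_1 = 1: 9/1
a_2 = 3: 35/4
a_3 = 2: 79/9
a_4 = 2: 193/22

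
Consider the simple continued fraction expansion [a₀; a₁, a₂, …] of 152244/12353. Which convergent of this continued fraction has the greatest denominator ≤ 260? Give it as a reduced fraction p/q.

2317/188

a_0 = 12: 12/1  (≤ bound)
a_1 = 3: 37/3  (≤ bound)
a_2 = 12: 456/37  (≤ bound)
a_3 = 5: 2317/188  (≤ bound)
a_4 = 2: 5090/413  (> 260, stop)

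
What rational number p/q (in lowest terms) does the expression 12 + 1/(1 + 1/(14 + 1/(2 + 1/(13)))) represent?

5407/418

Collapse the nested fraction from the inside out:
Start with 13.
2 + 1/(13/1) = 2 + 1/13 = 27/13
14 + 1/(27/13) = 14 + 13/27 = 391/27
1 + 1/(391/27) = 1 + 27/391 = 418/391
12 + 1/(418/391) = 12 + 391/418 = 5407/418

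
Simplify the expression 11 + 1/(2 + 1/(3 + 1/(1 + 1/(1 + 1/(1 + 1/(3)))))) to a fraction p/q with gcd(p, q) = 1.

a_0 = 11: 11/1
a_1 = 2: 23/2
a_2 = 3: 80/7
a_3 = 1: 103/9
a_4 = 1: 183/16
a_5 = 1: 286/25
a_6 = 3: 1041/91

1041/91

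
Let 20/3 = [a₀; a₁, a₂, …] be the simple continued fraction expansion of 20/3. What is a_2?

2

⌊20/3⌋ = 6, remainder 2
⌊3/2⌋ = 1, remainder 1
⌊2/1⌋ = 2, remainder 0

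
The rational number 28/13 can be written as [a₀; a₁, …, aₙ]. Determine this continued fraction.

28 = 2·13 + 2, so a_0 = 2
13 = 6·2 + 1, so a_1 = 6
2 = 2·1 + 0, so a_2 = 2

[2; 6, 2]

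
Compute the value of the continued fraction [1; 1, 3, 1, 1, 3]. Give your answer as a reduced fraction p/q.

57/32

Compute successive convergents:
a_0 = 1: 1/1
a_1 = 1: 2/1
a_2 = 3: 7/4
a_3 = 1: 9/5
a_4 = 1: 16/9
a_5 = 3: 57/32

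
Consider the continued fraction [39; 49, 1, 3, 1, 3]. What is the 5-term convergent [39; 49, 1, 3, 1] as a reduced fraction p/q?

9716/249

Start with 1.
3 + 1/(1/1) = 3 + 1/1 = 4/1
1 + 1/(4/1) = 1 + 1/4 = 5/4
49 + 1/(5/4) = 49 + 4/5 = 249/5
39 + 1/(249/5) = 39 + 5/249 = 9716/249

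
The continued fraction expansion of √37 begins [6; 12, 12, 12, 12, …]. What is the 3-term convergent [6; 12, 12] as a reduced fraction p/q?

882/145

Start with 12.
12 + 1/(12/1) = 12 + 1/12 = 145/12
6 + 1/(145/12) = 6 + 12/145 = 882/145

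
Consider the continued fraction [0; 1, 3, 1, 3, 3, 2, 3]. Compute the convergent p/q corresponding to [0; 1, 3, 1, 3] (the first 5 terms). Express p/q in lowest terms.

15/19

Work from the innermost term outward:
Start with 3.
1 + 1/(3/1) = 1 + 1/3 = 4/3
3 + 1/(4/3) = 3 + 3/4 = 15/4
1 + 1/(15/4) = 1 + 4/15 = 19/15
0 + 1/(19/15) = 0 + 15/19 = 15/19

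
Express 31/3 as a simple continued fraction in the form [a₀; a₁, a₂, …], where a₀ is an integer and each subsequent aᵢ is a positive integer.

[10; 3]

31 = 10·3 + 1, so a_0 = 10
3 = 3·1 + 0, so a_1 = 3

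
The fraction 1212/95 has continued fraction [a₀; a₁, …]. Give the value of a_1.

1

1212 ÷ 95 → quotient 12, remainder 72
95 ÷ 72 → quotient 1, remainder 23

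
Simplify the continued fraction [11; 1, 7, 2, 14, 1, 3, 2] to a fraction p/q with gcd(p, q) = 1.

Start with 2.
3 + 1/(2/1) = 3 + 1/2 = 7/2
1 + 1/(7/2) = 1 + 2/7 = 9/7
14 + 1/(9/7) = 14 + 7/9 = 133/9
2 + 1/(133/9) = 2 + 9/133 = 275/133
7 + 1/(275/133) = 7 + 133/275 = 2058/275
1 + 1/(2058/275) = 1 + 275/2058 = 2333/2058
11 + 1/(2333/2058) = 11 + 2058/2333 = 27721/2333

27721/2333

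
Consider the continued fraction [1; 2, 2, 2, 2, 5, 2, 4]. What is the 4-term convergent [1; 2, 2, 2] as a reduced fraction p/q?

Start with 2.
2 + 1/(2/1) = 2 + 1/2 = 5/2
2 + 1/(5/2) = 2 + 2/5 = 12/5
1 + 1/(12/5) = 1 + 5/12 = 17/12

17/12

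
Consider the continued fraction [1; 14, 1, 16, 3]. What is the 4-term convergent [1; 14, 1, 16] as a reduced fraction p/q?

a_0 = 1: 1/1
a_1 = 14: 15/14
a_2 = 1: 16/15
a_3 = 16: 271/254

271/254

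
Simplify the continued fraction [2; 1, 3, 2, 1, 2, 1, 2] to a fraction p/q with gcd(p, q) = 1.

363/131

Build up convergents one term at a time:
a_0 = 2: 2/1
a_1 = 1: 3/1
a_2 = 3: 11/4
a_3 = 2: 25/9
a_4 = 1: 36/13
a_5 = 2: 97/35
a_6 = 1: 133/48
a_7 = 2: 363/131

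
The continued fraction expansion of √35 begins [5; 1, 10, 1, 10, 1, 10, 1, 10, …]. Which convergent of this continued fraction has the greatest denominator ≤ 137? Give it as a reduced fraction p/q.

a_0 = 5: 5/1  (≤ bound)
a_1 = 1: 6/1  (≤ bound)
a_2 = 10: 65/11  (≤ bound)
a_3 = 1: 71/12  (≤ bound)
a_4 = 10: 775/131  (≤ bound)
a_5 = 1: 846/143  (> 137, stop)

775/131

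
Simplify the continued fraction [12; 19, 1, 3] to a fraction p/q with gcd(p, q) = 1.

952/79

Collapse the nested fraction from the inside out:
Start with 3.
1 + 1/(3/1) = 1 + 1/3 = 4/3
19 + 1/(4/3) = 19 + 3/4 = 79/4
12 + 1/(79/4) = 12 + 4/79 = 952/79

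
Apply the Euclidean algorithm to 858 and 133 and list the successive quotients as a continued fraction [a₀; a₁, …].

[6; 2, 4, 1, 1, 1, 1, 2]

Repeatedly divide and take the remainder:
⌊858/133⌋ = 6, remainder 60
⌊133/60⌋ = 2, remainder 13
⌊60/13⌋ = 4, remainder 8
⌊13/8⌋ = 1, remainder 5
⌊8/5⌋ = 1, remainder 3
⌊5/3⌋ = 1, remainder 2
⌊3/2⌋ = 1, remainder 1
⌊2/1⌋ = 2, remainder 0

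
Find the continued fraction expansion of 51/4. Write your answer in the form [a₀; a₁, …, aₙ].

[12; 1, 3]

Apply division with remainder until the remainder is 0:
⌊51/4⌋ = 12, remainder 3
⌊4/3⌋ = 1, remainder 1
⌊3/1⌋ = 3, remainder 0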